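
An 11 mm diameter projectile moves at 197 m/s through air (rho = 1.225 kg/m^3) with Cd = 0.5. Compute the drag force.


A = pi*(d/2)^2 = pi*(11/2000)^2 = 9.50332e-05 m^2
Fd = 0.5*Cd*rho*A*v^2 = 0.5*0.5*1.225*9.50332e-05*197^2 = 1.129 N

1.129 N


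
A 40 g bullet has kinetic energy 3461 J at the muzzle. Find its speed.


v = sqrt(2*E/m) = sqrt(2*3461/0.04) = 416 m/s

416 m/s


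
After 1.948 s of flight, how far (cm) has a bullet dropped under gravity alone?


drop = 0.5*g*t^2 = 0.5*9.81*1.948^2 = 18.613 m ≈ 1861 cm

1861 cm


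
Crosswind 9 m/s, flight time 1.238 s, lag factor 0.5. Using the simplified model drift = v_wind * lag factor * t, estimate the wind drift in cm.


drift = v_wind * lag * t = 9 * 0.5 * 1.238 = 5.571 m ≈ 557.1 cm

557.1 cm


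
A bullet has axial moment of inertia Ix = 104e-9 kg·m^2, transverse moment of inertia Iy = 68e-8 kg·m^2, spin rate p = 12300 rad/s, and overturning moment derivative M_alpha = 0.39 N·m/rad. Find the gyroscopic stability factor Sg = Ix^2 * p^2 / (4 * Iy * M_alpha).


Sg = Ix^2 * p^2 / (4 * Iy * M_alpha) = (104e-9)^2 * 12300^2 / (4 * 68e-8 * 0.39) = 1.543

1.543


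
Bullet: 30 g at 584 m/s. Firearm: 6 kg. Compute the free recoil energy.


v_r = m_p*v_p/m_gun = 0.03*584/6 = 2.92 m/s, E_r = 0.5*m_gun*v_r^2 = 0.5*6*2.92^2 = 25.58 J

25.58 J


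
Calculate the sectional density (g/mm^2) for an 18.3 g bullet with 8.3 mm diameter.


SD = m/d^2 = 18.3/8.3^2 = 0.2656 g/mm^2

0.2656 g/mm^2


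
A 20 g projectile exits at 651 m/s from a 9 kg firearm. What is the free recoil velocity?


v_recoil = m_p * v_p / m_gun = 0.02 * 651 / 9 = 1.447 m/s

1.447 m/s


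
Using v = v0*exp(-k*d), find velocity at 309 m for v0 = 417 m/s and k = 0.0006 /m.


v = v0*exp(-k*d) = 417*exp(-0.0006*309) = 346.4 m/s

346.4 m/s


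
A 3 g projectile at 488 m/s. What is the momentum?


p = m*v = 0.003*488 = 1.464 kg·m/s

1.464 kg·m/s


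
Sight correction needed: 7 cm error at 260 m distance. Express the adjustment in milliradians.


1 mrad subtends 1 cm per 10 m of range, so adj = error_cm / (dist_m / 10) = 7 / (260/10) = 0.2692 mrad

0.2692 mrad


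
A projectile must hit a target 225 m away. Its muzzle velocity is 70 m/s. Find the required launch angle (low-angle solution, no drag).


sin(2*theta) = R*g/v0^2 = 225*9.81/70^2 = 0.450459, theta = arcsin(0.450459)/2 = 13.39°

13.39 degrees


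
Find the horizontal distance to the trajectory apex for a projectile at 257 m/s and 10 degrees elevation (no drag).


R = v0^2*sin(2*theta)/g = 257^2*sin(2*10°)/9.81 = 2302.76 m
apex_dist = R/2 = 2302.76/2 = 1151 m

1151 m


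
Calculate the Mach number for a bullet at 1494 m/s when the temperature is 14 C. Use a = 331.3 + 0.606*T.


a = 331.3 + 0.606*(14) = 339.784 m/s
M = v/a = 1494/339.784 = 4.397

4.397


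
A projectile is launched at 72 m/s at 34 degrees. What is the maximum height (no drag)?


H = (v0*sin(theta))^2 / (2g) = (72*sin(34°))^2 / (2*9.81) = 82.62 m

82.62 m


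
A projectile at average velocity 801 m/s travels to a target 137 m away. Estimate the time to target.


t = d/v = 137/801 = 0.171 s

0.171 s


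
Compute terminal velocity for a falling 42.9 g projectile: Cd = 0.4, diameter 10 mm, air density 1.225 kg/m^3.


A = pi*(d/2)^2 = pi*(10/2000)^2 = 7.85398e-05 m^2
vt = sqrt(2mg/(Cd*rho*A)) = sqrt(2*0.0429*9.81/(0.4 * 1.225 * 7.85398e-05)) = 147.9 m/s

147.9 m/s


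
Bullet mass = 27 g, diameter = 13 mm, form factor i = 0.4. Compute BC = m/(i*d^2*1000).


BC = m/(i*d^2*1000) = 27/(0.4 * 13^2 * 1000) = 0.0003994

0.0003994


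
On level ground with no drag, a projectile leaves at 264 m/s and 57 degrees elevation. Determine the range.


R = v0^2 * sin(2*theta) / g = 264^2 * sin(2*57°) / 9.81 = 6490 m

6490 m


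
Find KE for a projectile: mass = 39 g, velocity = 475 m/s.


E = 0.5*m*v^2 = 0.5*0.039*475^2 = 4400 J

4400 J


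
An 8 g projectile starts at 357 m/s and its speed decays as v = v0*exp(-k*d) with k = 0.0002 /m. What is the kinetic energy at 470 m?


v = v0*exp(-k*d) = 357*exp(-0.0002*470) = 324.971 m/s
E = 0.5*m*v^2 = 0.5*0.008*324.971^2 = 422.4 J

422.4 J


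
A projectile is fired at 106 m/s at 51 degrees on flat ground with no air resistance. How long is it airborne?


T = 2*v0*sin(theta)/g = 2*106*sin(51°)/9.81 = 16.79 s

16.79 s


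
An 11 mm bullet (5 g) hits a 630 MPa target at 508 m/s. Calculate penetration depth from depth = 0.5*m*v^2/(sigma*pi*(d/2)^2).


A = pi*(d/2)^2 = pi*(11/2)^2 = 95.0332 mm^2
E = 0.5*m*v^2 = 0.5*0.005*508^2 = 645.16 J
depth = E/(sigma*A) = 645.16 J / (630 MPa * 95.0332 mm^2) = 645.16/(630 * 95.0332) m = 0.0107759 m ≈ 10.78 mm

10.78 mm


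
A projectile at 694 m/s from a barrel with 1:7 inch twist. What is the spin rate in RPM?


twist_m = 7*0.0254 = 0.1778 m
spin = v/twist = 694/0.1778 = 3903.262 rev/s
RPM = spin*60 = 3903.262*60 ≈ 234196 RPM

234196 RPM


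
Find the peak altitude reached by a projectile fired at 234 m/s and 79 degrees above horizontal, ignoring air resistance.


H = (v0*sin(theta))^2 / (2g) = (234*sin(79°))^2 / (2*9.81) = 2689 m

2689 m


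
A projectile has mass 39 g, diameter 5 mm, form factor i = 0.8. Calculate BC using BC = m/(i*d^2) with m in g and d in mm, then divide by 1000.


BC = m/(i*d^2*1000) = 39/(0.8 * 5^2 * 1000) = 0.00195

0.00195


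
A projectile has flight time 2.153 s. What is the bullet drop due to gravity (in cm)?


drop = 0.5*g*t^2 = 0.5*9.81*2.153^2 = 22.7367 m ≈ 2274 cm

2274 cm


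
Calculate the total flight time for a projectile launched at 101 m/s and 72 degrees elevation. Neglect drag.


T = 2*v0*sin(theta)/g = 2*101*sin(72°)/9.81 = 19.58 s

19.58 s


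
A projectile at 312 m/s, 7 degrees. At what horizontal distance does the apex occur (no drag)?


R = v0^2*sin(2*theta)/g = 312^2*sin(2*7°)/9.81 = 2400.58 m
apex_dist = R/2 = 2400.58/2 = 1200 m

1200 m


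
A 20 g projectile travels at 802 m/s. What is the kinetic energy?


E = 0.5*m*v^2 = 0.5*0.02*802^2 = 6432 J

6432 J


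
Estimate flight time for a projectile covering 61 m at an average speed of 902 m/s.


t = d/v = 61/902 = 0.06763 s

0.06763 s


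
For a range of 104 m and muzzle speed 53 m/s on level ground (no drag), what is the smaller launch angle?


sin(2*theta) = R*g/v0^2 = 104*9.81/53^2 = 0.363204, theta = arcsin(0.363204)/2 = 10.65°

10.65 degrees


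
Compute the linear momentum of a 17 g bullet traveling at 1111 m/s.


p = m*v = 0.017*1111 = 18.89 kg·m/s

18.89 kg·m/s


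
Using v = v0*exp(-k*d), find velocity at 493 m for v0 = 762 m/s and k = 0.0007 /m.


v = v0*exp(-k*d) = 762*exp(-0.0007*493) = 539.6 m/s

539.6 m/s


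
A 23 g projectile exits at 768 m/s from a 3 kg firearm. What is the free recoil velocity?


v_recoil = m_p * v_p / m_gun = 0.023 * 768 / 3 = 5.888 m/s

5.888 m/s


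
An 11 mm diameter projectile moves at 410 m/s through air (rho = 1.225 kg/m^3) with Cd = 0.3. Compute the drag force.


A = pi*(d/2)^2 = pi*(11/2000)^2 = 9.50332e-05 m^2
Fd = 0.5*Cd*rho*A*v^2 = 0.5*0.3*1.225*9.50332e-05*410^2 = 2.935 N

2.935 N


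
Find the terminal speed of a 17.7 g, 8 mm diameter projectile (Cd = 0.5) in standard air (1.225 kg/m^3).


A = pi*(d/2)^2 = pi*(8/2000)^2 = 5.02655e-05 m^2
vt = sqrt(2mg/(Cd*rho*A)) = sqrt(2*0.0177*9.81/(0.5 * 1.225 * 5.02655e-05)) = 106.2 m/s

106.2 m/s


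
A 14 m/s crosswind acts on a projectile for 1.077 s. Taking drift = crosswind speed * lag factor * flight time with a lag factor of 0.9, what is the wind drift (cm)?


drift = v_wind * lag * t = 14 * 0.9 * 1.077 = 13.5702 m ≈ 1357 cm

1357 cm


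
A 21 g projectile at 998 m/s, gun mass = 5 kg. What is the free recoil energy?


v_r = m_p*v_p/m_gun = 0.021*998/5 = 4.1916 m/s, E_r = 0.5*m_gun*v_r^2 = 0.5*5*4.1916^2 = 43.92 J

43.92 J


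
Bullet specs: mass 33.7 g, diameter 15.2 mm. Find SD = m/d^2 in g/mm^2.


SD = m/d^2 = 33.7/15.2^2 = 0.1459 g/mm^2

0.1459 g/mm^2


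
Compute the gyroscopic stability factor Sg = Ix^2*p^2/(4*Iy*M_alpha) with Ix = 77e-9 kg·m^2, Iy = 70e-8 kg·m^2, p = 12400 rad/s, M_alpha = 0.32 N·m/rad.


Sg = Ix^2 * p^2 / (4 * Iy * M_alpha) = (77e-9)^2 * 12400^2 / (4 * 70e-8 * 0.32) = 1.017

1.017


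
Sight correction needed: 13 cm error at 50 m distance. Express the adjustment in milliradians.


1 mrad subtends 1 cm per 10 m of range, so adj = error_cm / (dist_m / 10) = 13 / (50/10) = 2.6 mrad

2.6 mrad


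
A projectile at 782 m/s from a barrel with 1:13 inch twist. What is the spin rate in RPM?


twist_m = 13*0.0254 = 0.3302 m
spin = v/twist = 782/0.3302 = 2368.262 rev/s
RPM = spin*60 = 2368.262*60 ≈ 142096 RPM

142096 RPM


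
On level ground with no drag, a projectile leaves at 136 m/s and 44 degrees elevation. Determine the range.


R = v0^2 * sin(2*theta) / g = 136^2 * sin(2*44°) / 9.81 = 1884 m

1884 m


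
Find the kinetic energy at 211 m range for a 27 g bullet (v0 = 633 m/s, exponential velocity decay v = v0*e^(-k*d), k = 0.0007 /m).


v = v0*exp(-k*d) = 633*exp(-0.0007*211) = 546.083 m/s
E = 0.5*m*v^2 = 0.5*0.027*546.083^2 = 4026 J

4026 J


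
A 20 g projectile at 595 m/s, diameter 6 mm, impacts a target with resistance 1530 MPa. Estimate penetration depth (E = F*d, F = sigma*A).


A = pi*(d/2)^2 = pi*(6/2)^2 = 28.2743 mm^2
E = 0.5*m*v^2 = 0.5*0.02*595^2 = 3540.25 J
depth = E/(sigma*A) = 3540.25 J / (1530 MPa * 28.2743 mm^2) = 3540.25/(1530 * 28.2743) m = 0.0818371 m ≈ 81.84 mm

81.84 mm


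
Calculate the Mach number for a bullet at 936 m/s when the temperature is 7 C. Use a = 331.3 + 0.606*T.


a = 331.3 + 0.606*(7) = 335.542 m/s
M = v/a = 936/335.542 = 2.79

2.79


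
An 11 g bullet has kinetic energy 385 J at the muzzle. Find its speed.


v = sqrt(2*E/m) = sqrt(2*385/0.011) = 264.6 m/s

264.6 m/s


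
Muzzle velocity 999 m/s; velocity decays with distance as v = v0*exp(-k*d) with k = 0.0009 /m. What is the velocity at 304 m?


v = v0*exp(-k*d) = 999*exp(-0.0009*304) = 759.9 m/s

759.9 m/s


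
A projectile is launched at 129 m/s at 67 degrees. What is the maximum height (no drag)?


H = (v0*sin(theta))^2 / (2g) = (129*sin(67°))^2 / (2*9.81) = 718.7 m

718.7 m


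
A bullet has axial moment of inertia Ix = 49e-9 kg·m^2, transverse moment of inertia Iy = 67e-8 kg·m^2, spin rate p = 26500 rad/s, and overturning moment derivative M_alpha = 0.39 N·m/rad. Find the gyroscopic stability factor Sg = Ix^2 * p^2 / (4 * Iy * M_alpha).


Sg = Ix^2 * p^2 / (4 * Iy * M_alpha) = (49e-9)^2 * 26500^2 / (4 * 67e-8 * 0.39) = 1.613

1.613


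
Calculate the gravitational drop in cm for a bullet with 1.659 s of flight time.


drop = 0.5*g*t^2 = 0.5*9.81*1.659^2 = 13.4999 m ≈ 1350 cm

1350 cm


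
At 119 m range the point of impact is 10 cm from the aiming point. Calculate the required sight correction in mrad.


1 mrad subtends 1 cm per 10 m of range, so adj = error_cm / (dist_m / 10) = 10 / (119/10) = 0.8403 mrad

0.8403 mrad


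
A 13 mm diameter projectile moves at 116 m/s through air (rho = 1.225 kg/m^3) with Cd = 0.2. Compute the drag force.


A = pi*(d/2)^2 = pi*(13/2000)^2 = 1.32732e-04 m^2
Fd = 0.5*Cd*rho*A*v^2 = 0.5*0.2*1.225*1.32732e-04*116^2 = 0.2188 N

0.2188 N


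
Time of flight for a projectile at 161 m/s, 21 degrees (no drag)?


T = 2*v0*sin(theta)/g = 2*161*sin(21°)/9.81 = 11.76 s

11.76 s


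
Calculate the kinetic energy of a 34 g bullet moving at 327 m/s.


E = 0.5*m*v^2 = 0.5*0.034*327^2 = 1818 J

1818 J


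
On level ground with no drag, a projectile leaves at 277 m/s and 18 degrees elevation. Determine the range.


R = v0^2 * sin(2*theta) / g = 277^2 * sin(2*18°) / 9.81 = 4597 m

4597 m


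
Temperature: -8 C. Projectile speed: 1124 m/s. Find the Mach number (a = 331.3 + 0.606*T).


a = 331.3 + 0.606*(-8) = 326.452 m/s
M = v/a = 1124/326.452 = 3.443

3.443


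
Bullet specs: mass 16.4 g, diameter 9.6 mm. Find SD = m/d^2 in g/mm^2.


SD = m/d^2 = 16.4/9.6^2 = 0.178 g/mm^2

0.178 g/mm^2


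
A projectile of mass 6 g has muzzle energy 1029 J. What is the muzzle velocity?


v = sqrt(2*E/m) = sqrt(2*1029/0.006) = 585.7 m/s

585.7 m/s


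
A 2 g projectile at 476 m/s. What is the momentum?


p = m*v = 0.002*476 = 0.952 kg·m/s

0.952 kg·m/s


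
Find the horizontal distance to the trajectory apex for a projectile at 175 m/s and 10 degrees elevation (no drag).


R = v0^2*sin(2*theta)/g = 175^2*sin(2*10°)/9.81 = 1067.72 m
apex_dist = R/2 = 1067.72/2 = 533.9 m

533.9 m


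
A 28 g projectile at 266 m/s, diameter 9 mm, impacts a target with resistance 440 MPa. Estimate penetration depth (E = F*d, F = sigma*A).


A = pi*(d/2)^2 = pi*(9/2)^2 = 63.6173 mm^2
E = 0.5*m*v^2 = 0.5*0.028*266^2 = 990.584 J
depth = E/(sigma*A) = 990.584 J / (440 MPa * 63.6173 mm^2) = 990.584/(440 * 63.6173) m = 0.0353886 m ≈ 35.39 mm

35.39 mm


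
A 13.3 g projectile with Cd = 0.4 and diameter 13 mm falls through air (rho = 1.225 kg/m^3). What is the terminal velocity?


A = pi*(d/2)^2 = pi*(13/2000)^2 = 1.32732e-04 m^2
vt = sqrt(2mg/(Cd*rho*A)) = sqrt(2*0.0133*9.81/(0.4 * 1.225 * 1.32732e-04)) = 63.34 m/s

63.34 m/s


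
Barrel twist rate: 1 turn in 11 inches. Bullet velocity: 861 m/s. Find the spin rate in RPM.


twist_m = 11*0.0254 = 0.2794 m
spin = v/twist = 861/0.2794 = 3081.603 rev/s
RPM = spin*60 = 3081.603*60 ≈ 184896 RPM

184896 RPM


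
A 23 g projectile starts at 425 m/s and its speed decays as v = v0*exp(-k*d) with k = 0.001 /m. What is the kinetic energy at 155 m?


v = v0*exp(-k*d) = 425*exp(-0.001*155) = 363.976 m/s
E = 0.5*m*v^2 = 0.5*0.023*363.976^2 = 1524 J

1524 J


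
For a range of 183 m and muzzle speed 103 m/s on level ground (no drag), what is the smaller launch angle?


sin(2*theta) = R*g/v0^2 = 183*9.81/103^2 = 0.169218, theta = arcsin(0.169218)/2 = 4.871°

4.871 degrees


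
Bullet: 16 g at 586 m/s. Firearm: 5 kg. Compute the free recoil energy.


v_r = m_p*v_p/m_gun = 0.016*586/5 = 1.8752 m/s, E_r = 0.5*m_gun*v_r^2 = 0.5*5*1.8752^2 = 8.791 J

8.791 J


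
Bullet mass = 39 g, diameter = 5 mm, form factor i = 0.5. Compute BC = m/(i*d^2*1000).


BC = m/(i*d^2*1000) = 39/(0.5 * 5^2 * 1000) = 0.00312

0.00312


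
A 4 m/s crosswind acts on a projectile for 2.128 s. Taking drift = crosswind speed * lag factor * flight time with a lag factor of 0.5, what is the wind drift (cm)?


drift = v_wind * lag * t = 4 * 0.5 * 2.128 = 4.256 m ≈ 425.6 cm

425.6 cm


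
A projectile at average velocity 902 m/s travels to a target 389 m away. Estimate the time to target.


t = d/v = 389/902 = 0.4313 s

0.4313 s


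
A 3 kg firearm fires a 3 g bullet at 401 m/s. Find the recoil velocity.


v_recoil = m_p * v_p / m_gun = 0.003 * 401 / 3 = 0.401 m/s

0.401 m/s


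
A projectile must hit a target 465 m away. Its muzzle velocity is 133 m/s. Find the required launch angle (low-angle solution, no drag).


sin(2*theta) = R*g/v0^2 = 465*9.81/133^2 = 0.257881, theta = arcsin(0.257881)/2 = 7.472°

7.472 degrees


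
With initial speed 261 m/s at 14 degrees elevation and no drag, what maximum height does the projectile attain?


H = (v0*sin(theta))^2 / (2g) = (261*sin(14°))^2 / (2*9.81) = 203.2 m

203.2 m


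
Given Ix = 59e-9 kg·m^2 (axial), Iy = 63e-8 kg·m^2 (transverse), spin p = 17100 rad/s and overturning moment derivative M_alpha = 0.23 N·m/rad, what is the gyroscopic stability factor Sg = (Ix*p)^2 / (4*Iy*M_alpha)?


Sg = Ix^2 * p^2 / (4 * Iy * M_alpha) = (59e-9)^2 * 17100^2 / (4 * 63e-8 * 0.23) = 1.756

1.756


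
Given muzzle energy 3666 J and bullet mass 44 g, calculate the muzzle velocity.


v = sqrt(2*E/m) = sqrt(2*3666/0.044) = 408.2 m/s

408.2 m/s


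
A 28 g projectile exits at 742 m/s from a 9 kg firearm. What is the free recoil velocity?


v_recoil = m_p * v_p / m_gun = 0.028 * 742 / 9 = 2.308 m/s

2.308 m/s


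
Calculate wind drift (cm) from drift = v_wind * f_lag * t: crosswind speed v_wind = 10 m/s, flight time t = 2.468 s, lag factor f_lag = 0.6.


drift = v_wind * lag * t = 10 * 0.6 * 2.468 = 14.808 m ≈ 1481 cm

1481 cm


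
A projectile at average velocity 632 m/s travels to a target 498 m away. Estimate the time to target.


t = d/v = 498/632 = 0.788 s

0.788 s


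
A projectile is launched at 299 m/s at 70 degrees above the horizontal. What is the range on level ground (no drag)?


R = v0^2 * sin(2*theta) / g = 299^2 * sin(2*70°) / 9.81 = 5858 m

5858 m


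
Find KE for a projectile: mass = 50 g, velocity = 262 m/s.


E = 0.5*m*v^2 = 0.5*0.05*262^2 = 1716 J

1716 J


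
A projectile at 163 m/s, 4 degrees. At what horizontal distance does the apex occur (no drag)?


R = v0^2*sin(2*theta)/g = 163^2*sin(2*4°)/9.81 = 376.931 m
apex_dist = R/2 = 376.931/2 = 188.5 m

188.5 m


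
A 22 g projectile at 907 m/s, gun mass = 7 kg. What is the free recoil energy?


v_r = m_p*v_p/m_gun = 0.022*907/7 = 2.85057 m/s, E_r = 0.5*m_gun*v_r^2 = 0.5*7*2.85057^2 = 28.44 J

28.44 J


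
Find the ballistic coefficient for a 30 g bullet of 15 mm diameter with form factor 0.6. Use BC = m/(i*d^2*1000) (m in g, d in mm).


BC = m/(i*d^2*1000) = 30/(0.6 * 15^2 * 1000) = 0.0002222

0.0002222


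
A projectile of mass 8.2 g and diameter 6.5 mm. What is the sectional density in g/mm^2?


SD = m/d^2 = 8.2/6.5^2 = 0.1941 g/mm^2

0.1941 g/mm^2


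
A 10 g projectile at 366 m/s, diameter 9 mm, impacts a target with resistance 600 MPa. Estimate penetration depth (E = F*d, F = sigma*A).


A = pi*(d/2)^2 = pi*(9/2)^2 = 63.6173 mm^2
E = 0.5*m*v^2 = 0.5*0.01*366^2 = 669.78 J
depth = E/(sigma*A) = 669.78 J / (600 MPa * 63.6173 mm^2) = 669.78/(600 * 63.6173) m = 0.0175471 m ≈ 17.55 mm

17.55 mm


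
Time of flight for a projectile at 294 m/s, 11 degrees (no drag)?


T = 2*v0*sin(theta)/g = 2*294*sin(11°)/9.81 = 11.44 s

11.44 s


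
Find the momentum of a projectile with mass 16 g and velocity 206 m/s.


p = m*v = 0.016*206 = 3.296 kg·m/s

3.296 kg·m/s


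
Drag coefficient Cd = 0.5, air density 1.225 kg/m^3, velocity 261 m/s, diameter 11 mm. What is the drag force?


A = pi*(d/2)^2 = pi*(11/2000)^2 = 9.50332e-05 m^2
Fd = 0.5*Cd*rho*A*v^2 = 0.5*0.5*1.225*9.50332e-05*261^2 = 1.983 N

1.983 N


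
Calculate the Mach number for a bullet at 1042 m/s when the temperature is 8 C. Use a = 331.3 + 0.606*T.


a = 331.3 + 0.606*(8) = 336.148 m/s
M = v/a = 1042/336.148 = 3.1

3.1


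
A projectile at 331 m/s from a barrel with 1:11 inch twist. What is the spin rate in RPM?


twist_m = 11*0.0254 = 0.2794 m
spin = v/twist = 331/0.2794 = 1184.681 rev/s
RPM = spin*60 = 1184.681*60 ≈ 71081 RPM

71081 RPM


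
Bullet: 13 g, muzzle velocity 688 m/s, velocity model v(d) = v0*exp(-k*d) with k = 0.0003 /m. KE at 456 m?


v = v0*exp(-k*d) = 688*exp(-0.0003*456) = 600.036 m/s
E = 0.5*m*v^2 = 0.5*0.013*600.036^2 = 2340 J

2340 J


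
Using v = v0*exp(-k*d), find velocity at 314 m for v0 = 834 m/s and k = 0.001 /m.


v = v0*exp(-k*d) = 834*exp(-0.001*314) = 609.3 m/s

609.3 m/s


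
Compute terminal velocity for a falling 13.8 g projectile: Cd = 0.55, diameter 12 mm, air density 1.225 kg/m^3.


A = pi*(d/2)^2 = pi*(12/2000)^2 = 1.13097e-04 m^2
vt = sqrt(2mg/(Cd*rho*A)) = sqrt(2*0.0138*9.81/(0.55 * 1.225 * 1.13097e-04)) = 59.61 m/s

59.61 m/s


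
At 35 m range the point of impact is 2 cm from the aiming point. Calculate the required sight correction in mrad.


1 mrad subtends 1 cm per 10 m of range, so adj = error_cm / (dist_m / 10) = 2 / (35/10) = 0.5714 mrad

0.5714 mrad


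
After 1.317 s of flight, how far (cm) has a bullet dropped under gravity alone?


drop = 0.5*g*t^2 = 0.5*9.81*1.317^2 = 8.50767 m ≈ 850.8 cm

850.8 cm


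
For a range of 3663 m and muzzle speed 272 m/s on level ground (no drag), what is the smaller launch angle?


sin(2*theta) = R*g/v0^2 = 3663*9.81/272^2 = 0.4857, theta = arcsin(0.4857)/2 = 14.53°

14.53 degrees


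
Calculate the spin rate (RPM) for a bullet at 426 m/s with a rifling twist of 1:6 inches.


twist_m = 6*0.0254 = 0.1524 m
spin = v/twist = 426/0.1524 = 2795.276 rev/s
RPM = spin*60 = 2795.276*60 ≈ 167717 RPM

167717 RPM


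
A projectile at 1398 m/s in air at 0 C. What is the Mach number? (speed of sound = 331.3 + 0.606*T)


a = 331.3 + 0.606*(0) = 331.3 m/s
M = v/a = 1398/331.3 = 4.22

4.22


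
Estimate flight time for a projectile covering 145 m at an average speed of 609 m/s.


t = d/v = 145/609 = 0.2381 s

0.2381 s


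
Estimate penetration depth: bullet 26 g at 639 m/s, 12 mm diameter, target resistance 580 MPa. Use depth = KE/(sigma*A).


A = pi*(d/2)^2 = pi*(12/2)^2 = 113.097 mm^2
E = 0.5*m*v^2 = 0.5*0.026*639^2 = 5308.17 J
depth = E/(sigma*A) = 5308.17 J / (580 MPa * 113.097 mm^2) = 5308.17/(580 * 113.097) m = 0.0809216 m ≈ 80.92 mm

80.92 mm


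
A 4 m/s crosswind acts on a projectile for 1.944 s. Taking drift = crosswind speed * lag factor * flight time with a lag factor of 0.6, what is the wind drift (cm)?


drift = v_wind * lag * t = 4 * 0.6 * 1.944 = 4.6656 m ≈ 466.6 cm

466.6 cm


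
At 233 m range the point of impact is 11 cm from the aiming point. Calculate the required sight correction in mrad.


1 mrad subtends 1 cm per 10 m of range, so adj = error_cm / (dist_m / 10) = 11 / (233/10) = 0.4721 mrad

0.4721 mrad


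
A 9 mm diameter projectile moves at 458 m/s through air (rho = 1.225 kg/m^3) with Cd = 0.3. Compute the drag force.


A = pi*(d/2)^2 = pi*(9/2000)^2 = 6.36173e-05 m^2
Fd = 0.5*Cd*rho*A*v^2 = 0.5*0.3*1.225*6.36173e-05*458^2 = 2.452 N

2.452 N


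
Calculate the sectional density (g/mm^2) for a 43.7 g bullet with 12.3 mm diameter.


SD = m/d^2 = 43.7/12.3^2 = 0.2888 g/mm^2

0.2888 g/mm^2


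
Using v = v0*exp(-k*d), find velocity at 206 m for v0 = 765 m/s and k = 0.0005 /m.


v = v0*exp(-k*d) = 765*exp(-0.0005*206) = 690.1 m/s

690.1 m/s


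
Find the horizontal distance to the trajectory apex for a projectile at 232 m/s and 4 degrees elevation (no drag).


R = v0^2*sin(2*theta)/g = 232^2*sin(2*4°)/9.81 = 763.594 m
apex_dist = R/2 = 763.594/2 = 381.8 m

381.8 m


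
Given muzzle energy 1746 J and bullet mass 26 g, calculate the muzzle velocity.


v = sqrt(2*E/m) = sqrt(2*1746/0.026) = 366.5 m/s

366.5 m/s


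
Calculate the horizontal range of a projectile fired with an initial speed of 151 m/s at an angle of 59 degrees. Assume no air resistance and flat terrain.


R = v0^2 * sin(2*theta) / g = 151^2 * sin(2*59°) / 9.81 = 2052 m

2052 m


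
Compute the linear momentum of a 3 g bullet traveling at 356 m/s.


p = m*v = 0.003*356 = 1.068 kg·m/s

1.068 kg·m/s


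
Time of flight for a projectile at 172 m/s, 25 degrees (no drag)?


T = 2*v0*sin(theta)/g = 2*172*sin(25°)/9.81 = 14.82 s

14.82 s


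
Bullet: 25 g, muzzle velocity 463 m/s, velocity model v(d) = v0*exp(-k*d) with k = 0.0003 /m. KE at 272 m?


v = v0*exp(-k*d) = 463*exp(-0.0003*272) = 426.72 m/s
E = 0.5*m*v^2 = 0.5*0.025*426.72^2 = 2276 J

2276 J


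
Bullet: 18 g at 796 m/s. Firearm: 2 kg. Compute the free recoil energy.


v_r = m_p*v_p/m_gun = 0.018*796/2 = 7.164 m/s, E_r = 0.5*m_gun*v_r^2 = 0.5*2*7.164^2 = 51.32 J

51.32 J


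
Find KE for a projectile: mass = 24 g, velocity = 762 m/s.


E = 0.5*m*v^2 = 0.5*0.024*762^2 = 6968 J

6968 J


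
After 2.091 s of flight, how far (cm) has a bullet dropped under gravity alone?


drop = 0.5*g*t^2 = 0.5*9.81*2.091^2 = 21.446 m ≈ 2145 cm

2145 cm


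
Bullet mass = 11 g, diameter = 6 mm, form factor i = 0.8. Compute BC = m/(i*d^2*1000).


BC = m/(i*d^2*1000) = 11/(0.8 * 6^2 * 1000) = 0.0003819

0.0003819


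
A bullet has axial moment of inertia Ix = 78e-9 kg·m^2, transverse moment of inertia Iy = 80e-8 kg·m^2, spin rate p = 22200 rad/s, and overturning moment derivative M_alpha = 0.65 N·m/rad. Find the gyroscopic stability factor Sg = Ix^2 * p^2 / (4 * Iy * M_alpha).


Sg = Ix^2 * p^2 / (4 * Iy * M_alpha) = (78e-9)^2 * 22200^2 / (4 * 80e-8 * 0.65) = 1.442

1.442


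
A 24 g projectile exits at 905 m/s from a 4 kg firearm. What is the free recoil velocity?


v_recoil = m_p * v_p / m_gun = 0.024 * 905 / 4 = 5.43 m/s

5.43 m/s


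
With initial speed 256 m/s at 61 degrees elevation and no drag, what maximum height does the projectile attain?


H = (v0*sin(theta))^2 / (2g) = (256*sin(61°))^2 / (2*9.81) = 2555 m

2555 m


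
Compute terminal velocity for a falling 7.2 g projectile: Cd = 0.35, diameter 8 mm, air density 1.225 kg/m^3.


A = pi*(d/2)^2 = pi*(8/2000)^2 = 5.02655e-05 m^2
vt = sqrt(2mg/(Cd*rho*A)) = sqrt(2*0.0072*9.81/(0.35 * 1.225 * 5.02655e-05)) = 80.96 m/s

80.96 m/s


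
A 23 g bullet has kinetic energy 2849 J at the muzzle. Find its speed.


v = sqrt(2*E/m) = sqrt(2*2849/0.023) = 497.7 m/s

497.7 m/s


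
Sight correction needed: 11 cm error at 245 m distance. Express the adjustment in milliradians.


1 mrad subtends 1 cm per 10 m of range, so adj = error_cm / (dist_m / 10) = 11 / (245/10) = 0.449 mrad

0.449 mrad


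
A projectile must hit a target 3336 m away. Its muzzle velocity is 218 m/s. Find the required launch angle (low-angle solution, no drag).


sin(2*theta) = R*g/v0^2 = 3336*9.81/218^2 = 0.688624, theta = arcsin(0.688624)/2 = 21.76°

21.76 degrees


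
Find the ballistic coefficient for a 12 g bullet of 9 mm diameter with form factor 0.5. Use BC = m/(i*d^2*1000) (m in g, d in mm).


BC = m/(i*d^2*1000) = 12/(0.5 * 9^2 * 1000) = 0.0002963

0.0002963


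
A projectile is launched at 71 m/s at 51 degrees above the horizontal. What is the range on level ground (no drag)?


R = v0^2 * sin(2*theta) / g = 71^2 * sin(2*51°) / 9.81 = 502.6 m

502.6 m


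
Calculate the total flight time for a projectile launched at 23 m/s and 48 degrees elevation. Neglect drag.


T = 2*v0*sin(theta)/g = 2*23*sin(48°)/9.81 = 3.485 s

3.485 s


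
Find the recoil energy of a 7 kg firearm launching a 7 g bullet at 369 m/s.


v_r = m_p*v_p/m_gun = 0.007*369/7 = 0.369 m/s, E_r = 0.5*m_gun*v_r^2 = 0.5*7*0.369^2 = 0.4766 J

0.4766 J


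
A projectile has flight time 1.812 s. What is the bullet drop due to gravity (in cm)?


drop = 0.5*g*t^2 = 0.5*9.81*1.812^2 = 16.1048 m ≈ 1610 cm

1610 cm


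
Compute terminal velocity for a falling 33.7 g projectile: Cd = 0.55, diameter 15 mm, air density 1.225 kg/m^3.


A = pi*(d/2)^2 = pi*(15/2000)^2 = 1.76715e-04 m^2
vt = sqrt(2mg/(Cd*rho*A)) = sqrt(2*0.0337*9.81/(0.55 * 1.225 * 1.76715e-04)) = 74.52 m/s

74.52 m/s


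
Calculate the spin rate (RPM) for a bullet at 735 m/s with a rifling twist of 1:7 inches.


twist_m = 7*0.0254 = 0.1778 m
spin = v/twist = 735/0.1778 = 4133.858 rev/s
RPM = spin*60 = 4133.858*60 ≈ 248031 RPM

248031 RPM


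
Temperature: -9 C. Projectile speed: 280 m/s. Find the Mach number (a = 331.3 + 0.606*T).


a = 331.3 + 0.606*(-9) = 325.846 m/s
M = v/a = 280/325.846 = 0.8593

0.8593


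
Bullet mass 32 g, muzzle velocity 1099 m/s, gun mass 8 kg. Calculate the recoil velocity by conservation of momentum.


v_recoil = m_p * v_p / m_gun = 0.032 * 1099 / 8 = 4.396 m/s

4.396 m/s


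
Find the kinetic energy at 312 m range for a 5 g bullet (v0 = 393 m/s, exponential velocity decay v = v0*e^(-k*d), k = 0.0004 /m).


v = v0*exp(-k*d) = 393*exp(-0.0004*312) = 346.891 m/s
E = 0.5*m*v^2 = 0.5*0.005*346.891^2 = 300.8 J

300.8 J


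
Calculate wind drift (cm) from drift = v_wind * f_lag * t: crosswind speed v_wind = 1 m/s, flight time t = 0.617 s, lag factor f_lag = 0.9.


drift = v_wind * lag * t = 1 * 0.9 * 0.617 = 0.5553 m ≈ 55.53 cm

55.53 cm


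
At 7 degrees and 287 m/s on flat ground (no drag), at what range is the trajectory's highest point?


R = v0^2*sin(2*theta)/g = 287^2*sin(2*7°)/9.81 = 2031.28 m
apex_dist = R/2 = 2031.28/2 = 1016 m

1016 m


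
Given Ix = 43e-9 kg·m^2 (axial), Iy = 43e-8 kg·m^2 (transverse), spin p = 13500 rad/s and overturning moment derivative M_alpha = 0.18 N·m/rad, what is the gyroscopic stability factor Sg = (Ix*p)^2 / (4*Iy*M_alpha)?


Sg = Ix^2 * p^2 / (4 * Iy * M_alpha) = (43e-9)^2 * 13500^2 / (4 * 43e-8 * 0.18) = 1.088

1.088


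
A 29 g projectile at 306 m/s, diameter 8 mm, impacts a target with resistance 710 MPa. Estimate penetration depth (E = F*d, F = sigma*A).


A = pi*(d/2)^2 = pi*(8/2)^2 = 50.2655 mm^2
E = 0.5*m*v^2 = 0.5*0.029*306^2 = 1357.72 J
depth = E/(sigma*A) = 1357.72 J / (710 MPa * 50.2655 mm^2) = 1357.72/(710 * 50.2655) m = 0.0380437 m ≈ 38.04 mm

38.04 mm


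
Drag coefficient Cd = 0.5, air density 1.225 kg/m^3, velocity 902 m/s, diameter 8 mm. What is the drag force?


A = pi*(d/2)^2 = pi*(8/2000)^2 = 5.02655e-05 m^2
Fd = 0.5*Cd*rho*A*v^2 = 0.5*0.5*1.225*5.02655e-05*902^2 = 12.52 N

12.52 N


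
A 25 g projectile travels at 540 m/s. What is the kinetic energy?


E = 0.5*m*v^2 = 0.5*0.025*540^2 = 3645 J

3645 J


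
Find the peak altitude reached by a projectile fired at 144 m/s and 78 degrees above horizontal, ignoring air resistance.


H = (v0*sin(theta))^2 / (2g) = (144*sin(78°))^2 / (2*9.81) = 1011 m

1011 m


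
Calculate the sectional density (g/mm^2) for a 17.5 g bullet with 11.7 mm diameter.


SD = m/d^2 = 17.5/11.7^2 = 0.1278 g/mm^2

0.1278 g/mm^2


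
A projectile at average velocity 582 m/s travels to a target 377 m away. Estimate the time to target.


t = d/v = 377/582 = 0.6478 s

0.6478 s


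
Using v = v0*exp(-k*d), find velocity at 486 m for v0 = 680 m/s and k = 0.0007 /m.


v = v0*exp(-k*d) = 680*exp(-0.0007*486) = 483.9 m/s

483.9 m/s


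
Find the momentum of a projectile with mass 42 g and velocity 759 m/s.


p = m*v = 0.042*759 = 31.88 kg·m/s

31.88 kg·m/s


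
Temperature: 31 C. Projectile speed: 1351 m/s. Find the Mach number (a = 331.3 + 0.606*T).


a = 331.3 + 0.606*(31) = 350.086 m/s
M = v/a = 1351/350.086 = 3.859

3.859


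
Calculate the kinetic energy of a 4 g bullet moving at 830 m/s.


E = 0.5*m*v^2 = 0.5*0.004*830^2 = 1378 J

1378 J


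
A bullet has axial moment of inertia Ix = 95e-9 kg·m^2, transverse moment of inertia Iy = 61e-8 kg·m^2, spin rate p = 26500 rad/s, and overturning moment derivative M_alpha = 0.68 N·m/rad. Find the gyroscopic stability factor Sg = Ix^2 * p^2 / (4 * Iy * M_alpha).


Sg = Ix^2 * p^2 / (4 * Iy * M_alpha) = (95e-9)^2 * 26500^2 / (4 * 61e-8 * 0.68) = 3.82

3.82


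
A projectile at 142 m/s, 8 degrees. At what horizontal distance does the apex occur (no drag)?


R = v0^2*sin(2*theta)/g = 142^2*sin(2*8°)/9.81 = 566.56 m
apex_dist = R/2 = 566.56/2 = 283.3 m

283.3 m


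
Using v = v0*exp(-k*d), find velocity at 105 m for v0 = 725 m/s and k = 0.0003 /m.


v = v0*exp(-k*d) = 725*exp(-0.0003*105) = 702.5 m/s

702.5 m/s


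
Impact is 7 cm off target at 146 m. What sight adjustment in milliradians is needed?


1 mrad subtends 1 cm per 10 m of range, so adj = error_cm / (dist_m / 10) = 7 / (146/10) = 0.4795 mrad

0.4795 mrad


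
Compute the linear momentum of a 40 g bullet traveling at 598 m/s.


p = m*v = 0.04*598 = 23.92 kg·m/s

23.92 kg·m/s


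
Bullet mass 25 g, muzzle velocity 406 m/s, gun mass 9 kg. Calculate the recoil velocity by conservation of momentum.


v_recoil = m_p * v_p / m_gun = 0.025 * 406 / 9 = 1.128 m/s

1.128 m/s


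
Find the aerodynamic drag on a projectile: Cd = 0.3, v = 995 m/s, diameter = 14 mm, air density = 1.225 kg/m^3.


A = pi*(d/2)^2 = pi*(14/2000)^2 = 1.53938e-04 m^2
Fd = 0.5*Cd*rho*A*v^2 = 0.5*0.3*1.225*1.53938e-04*995^2 = 28 N

28 N


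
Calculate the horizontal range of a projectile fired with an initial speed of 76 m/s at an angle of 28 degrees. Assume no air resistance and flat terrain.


R = v0^2 * sin(2*theta) / g = 76^2 * sin(2*28°) / 9.81 = 488.1 m

488.1 m


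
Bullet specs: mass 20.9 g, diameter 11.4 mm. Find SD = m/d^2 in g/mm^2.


SD = m/d^2 = 20.9/11.4^2 = 0.1608 g/mm^2

0.1608 g/mm^2


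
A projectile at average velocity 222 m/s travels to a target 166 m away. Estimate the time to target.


t = d/v = 166/222 = 0.7477 s

0.7477 s


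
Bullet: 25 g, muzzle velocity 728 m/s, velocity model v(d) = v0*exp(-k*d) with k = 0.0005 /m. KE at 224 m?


v = v0*exp(-k*d) = 728*exp(-0.0005*224) = 650.864 m/s
E = 0.5*m*v^2 = 0.5*0.025*650.864^2 = 5295 J

5295 J


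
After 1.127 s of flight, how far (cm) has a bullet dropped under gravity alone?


drop = 0.5*g*t^2 = 0.5*9.81*1.127^2 = 6.22998 m ≈ 623 cm

623 cm


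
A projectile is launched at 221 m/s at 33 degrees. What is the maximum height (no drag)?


H = (v0*sin(theta))^2 / (2g) = (221*sin(33°))^2 / (2*9.81) = 738.4 m

738.4 m


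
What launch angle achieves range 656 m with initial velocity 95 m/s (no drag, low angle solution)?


sin(2*theta) = R*g/v0^2 = 656*9.81/95^2 = 0.713059, theta = arcsin(0.713059)/2 = 22.74°

22.74 degrees


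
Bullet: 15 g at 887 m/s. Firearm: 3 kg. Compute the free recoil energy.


v_r = m_p*v_p/m_gun = 0.015*887/3 = 4.435 m/s, E_r = 0.5*m_gun*v_r^2 = 0.5*3*4.435^2 = 29.5 J

29.5 J


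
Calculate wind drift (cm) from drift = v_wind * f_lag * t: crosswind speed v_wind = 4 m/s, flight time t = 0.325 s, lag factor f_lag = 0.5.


drift = v_wind * lag * t = 4 * 0.5 * 0.325 = 0.65 m ≈ 65 cm

65 cm


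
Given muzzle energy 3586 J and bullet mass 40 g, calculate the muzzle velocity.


v = sqrt(2*E/m) = sqrt(2*3586/0.04) = 423.4 m/s

423.4 m/s


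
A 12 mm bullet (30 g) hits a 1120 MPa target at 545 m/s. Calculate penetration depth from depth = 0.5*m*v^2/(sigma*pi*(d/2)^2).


A = pi*(d/2)^2 = pi*(12/2)^2 = 113.097 mm^2
E = 0.5*m*v^2 = 0.5*0.03*545^2 = 4455.38 J
depth = E/(sigma*A) = 4455.38 J / (1120 MPa * 113.097 mm^2) = 4455.38/(1120 * 113.097) m = 0.0351734 m ≈ 35.17 mm

35.17 mm


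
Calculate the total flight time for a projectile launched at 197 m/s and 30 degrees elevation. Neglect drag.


T = 2*v0*sin(theta)/g = 2*197*sin(30°)/9.81 = 20.08 s

20.08 s


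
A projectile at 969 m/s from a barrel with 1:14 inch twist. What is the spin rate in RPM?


twist_m = 14*0.0254 = 0.3556 m
spin = v/twist = 969/0.3556 = 2724.972 rev/s
RPM = spin*60 = 2724.972*60 ≈ 163498 RPM

163498 RPM


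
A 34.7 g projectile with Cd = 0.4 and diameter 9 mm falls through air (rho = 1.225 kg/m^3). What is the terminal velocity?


A = pi*(d/2)^2 = pi*(9/2000)^2 = 6.36173e-05 m^2
vt = sqrt(2mg/(Cd*rho*A)) = sqrt(2*0.0347*9.81/(0.4 * 1.225 * 6.36173e-05)) = 147.8 m/s

147.8 m/s


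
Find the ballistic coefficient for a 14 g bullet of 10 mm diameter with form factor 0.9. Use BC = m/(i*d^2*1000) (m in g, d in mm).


BC = m/(i*d^2*1000) = 14/(0.9 * 10^2 * 1000) = 0.0001556

0.0001556


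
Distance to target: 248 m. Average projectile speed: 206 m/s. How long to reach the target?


t = d/v = 248/206 = 1.204 s

1.204 s


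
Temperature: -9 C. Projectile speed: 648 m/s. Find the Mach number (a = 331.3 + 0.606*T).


a = 331.3 + 0.606*(-9) = 325.846 m/s
M = v/a = 648/325.846 = 1.989

1.989


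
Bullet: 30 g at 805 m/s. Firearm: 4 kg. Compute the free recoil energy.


v_r = m_p*v_p/m_gun = 0.03*805/4 = 6.0375 m/s, E_r = 0.5*m_gun*v_r^2 = 0.5*4*6.0375^2 = 72.9 J

72.9 J


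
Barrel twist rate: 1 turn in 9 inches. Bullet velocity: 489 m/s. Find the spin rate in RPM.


twist_m = 9*0.0254 = 0.2286 m
spin = v/twist = 489/0.2286 = 2139.108 rev/s
RPM = spin*60 = 2139.108*60 ≈ 128346 RPM

128346 RPM


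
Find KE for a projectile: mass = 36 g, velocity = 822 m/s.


E = 0.5*m*v^2 = 0.5*0.036*822^2 = 12162 J

12162 J


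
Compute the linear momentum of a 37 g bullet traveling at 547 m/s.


p = m*v = 0.037*547 = 20.24 kg·m/s

20.24 kg·m/s


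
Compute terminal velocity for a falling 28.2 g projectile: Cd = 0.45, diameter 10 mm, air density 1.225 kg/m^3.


A = pi*(d/2)^2 = pi*(10/2000)^2 = 7.85398e-05 m^2
vt = sqrt(2mg/(Cd*rho*A)) = sqrt(2*0.0282*9.81/(0.45 * 1.225 * 7.85398e-05)) = 113 m/s

113 m/s


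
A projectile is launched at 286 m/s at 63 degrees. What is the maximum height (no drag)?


H = (v0*sin(theta))^2 / (2g) = (286*sin(63°))^2 / (2*9.81) = 3310 m

3310 m


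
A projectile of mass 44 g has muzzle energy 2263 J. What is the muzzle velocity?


v = sqrt(2*E/m) = sqrt(2*2263/0.044) = 320.7 m/s

320.7 m/s


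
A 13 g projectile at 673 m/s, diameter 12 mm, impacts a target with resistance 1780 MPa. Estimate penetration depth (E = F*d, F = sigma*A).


A = pi*(d/2)^2 = pi*(12/2)^2 = 113.097 mm^2
E = 0.5*m*v^2 = 0.5*0.013*673^2 = 2944.04 J
depth = E/(sigma*A) = 2944.04 J / (1780 MPa * 113.097 mm^2) = 2944.04/(1780 * 113.097) m = 0.0146242 m ≈ 14.62 mm

14.62 mm


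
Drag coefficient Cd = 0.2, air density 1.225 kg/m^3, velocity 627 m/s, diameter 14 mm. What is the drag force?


A = pi*(d/2)^2 = pi*(14/2000)^2 = 1.53938e-04 m^2
Fd = 0.5*Cd*rho*A*v^2 = 0.5*0.2*1.225*1.53938e-04*627^2 = 7.413 N

7.413 N


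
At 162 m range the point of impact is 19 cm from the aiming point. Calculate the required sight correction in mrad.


1 mrad subtends 1 cm per 10 m of range, so adj = error_cm / (dist_m / 10) = 19 / (162/10) = 1.173 mrad

1.173 mrad


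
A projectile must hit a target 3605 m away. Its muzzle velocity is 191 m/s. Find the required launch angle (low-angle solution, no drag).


sin(2*theta) = R*g/v0^2 = 3605*9.81/191^2 = 0.96941, theta = arcsin(0.96941)/2 = 37.9°

37.9 degrees


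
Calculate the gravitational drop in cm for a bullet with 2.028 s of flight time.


drop = 0.5*g*t^2 = 0.5*9.81*2.028^2 = 20.1732 m ≈ 2017 cm

2017 cm


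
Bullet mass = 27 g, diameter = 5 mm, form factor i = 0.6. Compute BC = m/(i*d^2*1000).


BC = m/(i*d^2*1000) = 27/(0.6 * 5^2 * 1000) = 0.0018

0.0018


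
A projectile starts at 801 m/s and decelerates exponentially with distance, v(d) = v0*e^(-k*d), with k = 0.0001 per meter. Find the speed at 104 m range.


v = v0*exp(-k*d) = 801*exp(-0.0001*104) = 792.7 m/s

792.7 m/s


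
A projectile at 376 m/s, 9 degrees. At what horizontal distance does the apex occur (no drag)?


R = v0^2*sin(2*theta)/g = 376^2*sin(2*9°)/9.81 = 4453.37 m
apex_dist = R/2 = 4453.37/2 = 2227 m

2227 m


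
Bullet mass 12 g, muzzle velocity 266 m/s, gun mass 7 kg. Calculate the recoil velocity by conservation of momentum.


v_recoil = m_p * v_p / m_gun = 0.012 * 266 / 7 = 0.456 m/s

0.456 m/s


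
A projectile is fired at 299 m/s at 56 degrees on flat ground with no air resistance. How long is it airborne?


T = 2*v0*sin(theta)/g = 2*299*sin(56°)/9.81 = 50.54 s

50.54 s


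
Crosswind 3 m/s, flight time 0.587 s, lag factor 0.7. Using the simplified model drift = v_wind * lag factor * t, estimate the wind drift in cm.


drift = v_wind * lag * t = 3 * 0.7 * 0.587 = 1.2327 m ≈ 123.3 cm

123.3 cm


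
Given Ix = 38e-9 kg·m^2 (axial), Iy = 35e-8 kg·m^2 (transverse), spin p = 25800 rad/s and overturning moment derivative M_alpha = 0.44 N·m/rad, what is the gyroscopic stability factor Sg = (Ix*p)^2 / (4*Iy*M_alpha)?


Sg = Ix^2 * p^2 / (4 * Iy * M_alpha) = (38e-9)^2 * 25800^2 / (4 * 35e-8 * 0.44) = 1.56

1.56


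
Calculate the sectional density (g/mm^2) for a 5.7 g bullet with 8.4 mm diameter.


SD = m/d^2 = 5.7/8.4^2 = 0.08078 g/mm^2

0.08078 g/mm^2


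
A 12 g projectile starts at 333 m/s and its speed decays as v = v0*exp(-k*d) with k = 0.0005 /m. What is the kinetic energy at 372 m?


v = v0*exp(-k*d) = 333*exp(-0.0005*372) = 276.481 m/s
E = 0.5*m*v^2 = 0.5*0.012*276.481^2 = 458.7 J

458.7 J
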